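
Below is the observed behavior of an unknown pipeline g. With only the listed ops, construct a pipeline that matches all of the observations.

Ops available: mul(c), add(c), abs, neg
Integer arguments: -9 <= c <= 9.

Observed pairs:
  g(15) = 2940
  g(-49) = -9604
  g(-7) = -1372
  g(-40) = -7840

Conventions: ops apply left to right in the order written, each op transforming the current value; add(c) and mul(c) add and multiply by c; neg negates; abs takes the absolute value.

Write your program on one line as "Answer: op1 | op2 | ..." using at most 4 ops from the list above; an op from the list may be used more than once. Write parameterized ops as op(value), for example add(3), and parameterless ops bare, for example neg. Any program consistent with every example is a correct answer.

neg | mul(-4) | mul(-7) | mul(-7)

Check, running the answer program on each example:
  15 -> -15 -> 60 -> -420 -> 2940
  -49 -> 49 -> -196 -> 1372 -> -9604
  -7 -> 7 -> -28 -> 196 -> -1372
  -40 -> 40 -> -160 -> 1120 -> -7840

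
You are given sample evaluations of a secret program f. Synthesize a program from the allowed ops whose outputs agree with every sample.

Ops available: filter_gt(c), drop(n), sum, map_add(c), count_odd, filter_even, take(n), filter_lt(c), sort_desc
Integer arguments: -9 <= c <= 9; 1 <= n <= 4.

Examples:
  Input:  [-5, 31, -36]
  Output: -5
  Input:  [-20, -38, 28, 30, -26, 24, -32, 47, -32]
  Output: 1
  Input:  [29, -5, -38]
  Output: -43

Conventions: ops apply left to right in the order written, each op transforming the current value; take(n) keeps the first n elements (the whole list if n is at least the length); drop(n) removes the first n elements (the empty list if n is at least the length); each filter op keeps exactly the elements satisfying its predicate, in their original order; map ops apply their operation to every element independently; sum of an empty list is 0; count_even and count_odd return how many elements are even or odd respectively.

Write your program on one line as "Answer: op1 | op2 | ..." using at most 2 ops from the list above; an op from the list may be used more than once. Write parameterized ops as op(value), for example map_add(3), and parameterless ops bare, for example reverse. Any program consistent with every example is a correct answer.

drop(1) | sum

Check, running the answer program on each example:
  [-5, 31, -36] -> [31, -36] -> -5
  [-20, -38, 28, 30, -26, 24, -32, 47, -32] -> [-38, 28, 30, -26, 24, -32, 47, -32] -> 1
  [29, -5, -38] -> [-5, -38] -> -43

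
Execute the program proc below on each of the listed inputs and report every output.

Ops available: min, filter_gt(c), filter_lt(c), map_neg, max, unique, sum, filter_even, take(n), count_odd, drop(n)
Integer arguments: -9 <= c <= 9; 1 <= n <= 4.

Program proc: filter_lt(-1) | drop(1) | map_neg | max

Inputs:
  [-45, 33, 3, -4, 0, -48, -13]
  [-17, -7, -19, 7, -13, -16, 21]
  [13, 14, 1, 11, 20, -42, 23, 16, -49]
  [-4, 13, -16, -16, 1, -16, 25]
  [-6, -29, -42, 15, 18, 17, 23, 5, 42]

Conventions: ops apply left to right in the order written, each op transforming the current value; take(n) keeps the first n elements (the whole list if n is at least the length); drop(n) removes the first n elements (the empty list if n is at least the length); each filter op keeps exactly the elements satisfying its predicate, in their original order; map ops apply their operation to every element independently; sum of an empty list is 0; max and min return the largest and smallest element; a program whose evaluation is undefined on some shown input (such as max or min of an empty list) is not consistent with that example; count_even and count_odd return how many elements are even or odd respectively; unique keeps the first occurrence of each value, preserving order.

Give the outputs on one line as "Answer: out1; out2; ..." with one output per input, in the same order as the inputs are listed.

48; 19; 49; 16; 42

Execution, op by op:
  [-45, 33, 3, -4, 0, -48, -13] -> [-45, -4, -48, -13] -> [-4, -48, -13] -> [4, 48, 13] -> 48
  [-17, -7, -19, 7, -13, -16, 21] -> [-17, -7, -19, -13, -16] -> [-7, -19, -13, -16] -> [7, 19, 13, 16] -> 19
  [13, 14, 1, 11, 20, -42, 23, 16, -49] -> [-42, -49] -> [-49] -> [49] -> 49
  [-4, 13, -16, -16, 1, -16, 25] -> [-4, -16, -16, -16] -> [-16, -16, -16] -> [16, 16, 16] -> 16
  [-6, -29, -42, 15, 18, 17, 23, 5, 42] -> [-6, -29, -42] -> [-29, -42] -> [29, 42] -> 42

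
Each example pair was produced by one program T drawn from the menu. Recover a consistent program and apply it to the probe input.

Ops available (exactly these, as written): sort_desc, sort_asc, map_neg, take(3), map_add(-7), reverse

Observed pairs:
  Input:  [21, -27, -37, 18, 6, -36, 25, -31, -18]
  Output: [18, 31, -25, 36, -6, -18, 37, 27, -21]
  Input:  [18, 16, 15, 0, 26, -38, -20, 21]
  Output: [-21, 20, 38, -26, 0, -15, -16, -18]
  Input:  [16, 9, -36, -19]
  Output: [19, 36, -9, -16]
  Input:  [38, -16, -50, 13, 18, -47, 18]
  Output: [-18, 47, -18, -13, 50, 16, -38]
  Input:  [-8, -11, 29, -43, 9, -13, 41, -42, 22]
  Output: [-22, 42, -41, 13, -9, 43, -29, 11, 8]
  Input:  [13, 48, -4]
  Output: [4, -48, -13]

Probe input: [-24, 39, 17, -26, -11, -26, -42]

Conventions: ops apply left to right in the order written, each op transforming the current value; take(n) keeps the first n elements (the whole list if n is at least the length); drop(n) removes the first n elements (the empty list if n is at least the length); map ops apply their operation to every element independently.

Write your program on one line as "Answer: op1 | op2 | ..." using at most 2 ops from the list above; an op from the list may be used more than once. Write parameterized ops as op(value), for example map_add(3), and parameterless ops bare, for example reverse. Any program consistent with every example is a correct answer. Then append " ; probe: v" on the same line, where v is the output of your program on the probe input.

reverse | map_neg ; probe: [42, 26, 11, 26, -17, -39, 24]

Check, running the answer program on each example:
  [21, -27, -37, 18, 6, -36, 25, -31, -18] -> [-18, -31, 25, -36, 6, 18, -37, -27, 21] -> [18, 31, -25, 36, -6, -18, 37, 27, -21]
  [18, 16, 15, 0, 26, -38, -20, 21] -> [21, -20, -38, 26, 0, 15, 16, 18] -> [-21, 20, 38, -26, 0, -15, -16, -18]
  [16, 9, -36, -19] -> [-19, -36, 9, 16] -> [19, 36, -9, -16]
  [38, -16, -50, 13, 18, -47, 18] -> [18, -47, 18, 13, -50, -16, 38] -> [-18, 47, -18, -13, 50, 16, -38]
  [-8, -11, 29, -43, 9, -13, 41, -42, 22] -> [22, -42, 41, -13, 9, -43, 29, -11, -8] -> [-22, 42, -41, 13, -9, 43, -29, 11, 8]
  [13, 48, -4] -> [-4, 48, 13] -> [4, -48, -13]
  probe: [-24, 39, 17, -26, -11, -26, -42] -> [-42, -26, -11, -26, 17, 39, -24] -> [42, 26, 11, 26, -17, -39, 24]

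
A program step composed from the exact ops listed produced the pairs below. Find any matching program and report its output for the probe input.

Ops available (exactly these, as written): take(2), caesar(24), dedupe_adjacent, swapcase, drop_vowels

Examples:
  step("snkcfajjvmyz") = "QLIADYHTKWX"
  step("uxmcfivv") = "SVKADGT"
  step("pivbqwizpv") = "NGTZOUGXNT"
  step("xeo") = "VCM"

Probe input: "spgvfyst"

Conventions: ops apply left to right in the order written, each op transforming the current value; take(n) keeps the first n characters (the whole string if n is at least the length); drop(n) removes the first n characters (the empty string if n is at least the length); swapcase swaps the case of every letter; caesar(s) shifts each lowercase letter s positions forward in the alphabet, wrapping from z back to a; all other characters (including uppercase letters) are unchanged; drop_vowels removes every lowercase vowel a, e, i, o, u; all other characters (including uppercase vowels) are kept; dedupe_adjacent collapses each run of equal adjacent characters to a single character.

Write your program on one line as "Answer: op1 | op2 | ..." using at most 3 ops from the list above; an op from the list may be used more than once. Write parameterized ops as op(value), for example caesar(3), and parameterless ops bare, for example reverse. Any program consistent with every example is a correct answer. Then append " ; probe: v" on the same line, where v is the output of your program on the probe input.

dedupe_adjacent | caesar(24) | swapcase ; probe: "QNETDWQR"

Check, running the answer program on each example:
  "snkcfajjvmyz" -> "snkcfajvmyz" -> "qliadyhtkwx" -> "QLIADYHTKWX"
  "uxmcfivv" -> "uxmcfiv" -> "svkadgt" -> "SVKADGT"
  "pivbqwizpv" -> "pivbqwizpv" -> "ngtzougxnt" -> "NGTZOUGXNT"
  "xeo" -> "xeo" -> "vcm" -> "VCM"
  probe: "spgvfyst" -> "spgvfyst" -> "qnetdwqr" -> "QNETDWQR"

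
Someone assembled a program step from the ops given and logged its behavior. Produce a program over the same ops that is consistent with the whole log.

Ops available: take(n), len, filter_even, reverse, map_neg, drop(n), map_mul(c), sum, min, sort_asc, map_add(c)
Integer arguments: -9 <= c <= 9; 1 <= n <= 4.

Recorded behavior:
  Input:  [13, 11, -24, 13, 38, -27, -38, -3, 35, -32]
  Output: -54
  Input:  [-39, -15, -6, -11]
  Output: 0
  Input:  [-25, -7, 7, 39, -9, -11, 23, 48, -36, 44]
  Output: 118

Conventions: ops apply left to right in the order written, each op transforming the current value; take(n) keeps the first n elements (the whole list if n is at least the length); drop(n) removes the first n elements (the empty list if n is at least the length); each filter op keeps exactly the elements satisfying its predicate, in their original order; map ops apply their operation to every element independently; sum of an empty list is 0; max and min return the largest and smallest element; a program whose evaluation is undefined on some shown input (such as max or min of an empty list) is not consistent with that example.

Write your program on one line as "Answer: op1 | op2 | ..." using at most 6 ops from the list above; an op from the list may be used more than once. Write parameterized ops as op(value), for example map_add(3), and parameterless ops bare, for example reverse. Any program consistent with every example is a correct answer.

drop(1) | map_neg | drop(3) | map_mul(-2) | sum

Check, running the answer program on each example:
  [13, 11, -24, 13, 38, -27, -38, -3, 35, -32] -> [11, -24, 13, 38, -27, -38, -3, 35, -32] -> [-11, 24, -13, -38, 27, 38, 3, -35, 32] -> [-38, 27, 38, 3, -35, 32] -> [76, -54, -76, -6, 70, -64] -> -54
  [-39, -15, -6, -11] -> [-15, -6, -11] -> [15, 6, 11] -> [] -> [] -> 0
  [-25, -7, 7, 39, -9, -11, 23, 48, -36, 44] -> [-7, 7, 39, -9, -11, 23, 48, -36, 44] -> [7, -7, -39, 9, 11, -23, -48, 36, -44] -> [9, 11, -23, -48, 36, -44] -> [-18, -22, 46, 96, -72, 88] -> 118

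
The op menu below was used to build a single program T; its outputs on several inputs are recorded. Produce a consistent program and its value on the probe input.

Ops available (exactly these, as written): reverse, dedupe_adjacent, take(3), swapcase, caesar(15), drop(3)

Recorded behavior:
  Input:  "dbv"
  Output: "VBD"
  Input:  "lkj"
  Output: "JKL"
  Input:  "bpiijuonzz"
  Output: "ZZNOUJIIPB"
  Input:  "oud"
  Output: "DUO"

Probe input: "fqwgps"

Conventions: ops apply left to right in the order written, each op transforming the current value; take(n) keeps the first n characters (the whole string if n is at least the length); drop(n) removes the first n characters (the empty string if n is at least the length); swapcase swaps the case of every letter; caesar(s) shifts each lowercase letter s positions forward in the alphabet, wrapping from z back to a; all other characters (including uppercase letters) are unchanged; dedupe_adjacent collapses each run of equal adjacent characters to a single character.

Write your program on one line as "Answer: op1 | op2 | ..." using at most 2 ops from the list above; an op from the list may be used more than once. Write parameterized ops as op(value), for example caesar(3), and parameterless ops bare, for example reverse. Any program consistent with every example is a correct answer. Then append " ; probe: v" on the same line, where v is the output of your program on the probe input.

reverse | swapcase ; probe: "SPGWQF"

Check, running the answer program on each example:
  "dbv" -> "vbd" -> "VBD"
  "lkj" -> "jkl" -> "JKL"
  "bpiijuonzz" -> "zznoujiipb" -> "ZZNOUJIIPB"
  "oud" -> "duo" -> "DUO"
  probe: "fqwgps" -> "spgwqf" -> "SPGWQF"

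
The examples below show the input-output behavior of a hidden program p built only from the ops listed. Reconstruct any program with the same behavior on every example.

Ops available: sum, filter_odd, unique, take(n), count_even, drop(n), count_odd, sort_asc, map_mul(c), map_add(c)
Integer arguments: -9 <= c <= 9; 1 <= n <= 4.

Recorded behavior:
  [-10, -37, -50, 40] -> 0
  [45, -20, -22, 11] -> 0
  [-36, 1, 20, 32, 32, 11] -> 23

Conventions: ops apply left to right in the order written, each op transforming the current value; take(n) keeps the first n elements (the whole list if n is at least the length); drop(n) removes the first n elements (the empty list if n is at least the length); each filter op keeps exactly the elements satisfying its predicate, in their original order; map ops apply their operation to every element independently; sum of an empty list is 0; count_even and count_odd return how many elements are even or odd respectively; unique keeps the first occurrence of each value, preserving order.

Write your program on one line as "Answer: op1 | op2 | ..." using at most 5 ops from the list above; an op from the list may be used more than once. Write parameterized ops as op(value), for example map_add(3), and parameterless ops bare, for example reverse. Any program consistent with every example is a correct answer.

map_add(-9) | drop(4) | filter_odd | sum

Check, running the answer program on each example:
  [-10, -37, -50, 40] -> [-19, -46, -59, 31] -> [] -> [] -> 0
  [45, -20, -22, 11] -> [36, -29, -31, 2] -> [] -> [] -> 0
  [-36, 1, 20, 32, 32, 11] -> [-45, -8, 11, 23, 23, 2] -> [23, 2] -> [23] -> 23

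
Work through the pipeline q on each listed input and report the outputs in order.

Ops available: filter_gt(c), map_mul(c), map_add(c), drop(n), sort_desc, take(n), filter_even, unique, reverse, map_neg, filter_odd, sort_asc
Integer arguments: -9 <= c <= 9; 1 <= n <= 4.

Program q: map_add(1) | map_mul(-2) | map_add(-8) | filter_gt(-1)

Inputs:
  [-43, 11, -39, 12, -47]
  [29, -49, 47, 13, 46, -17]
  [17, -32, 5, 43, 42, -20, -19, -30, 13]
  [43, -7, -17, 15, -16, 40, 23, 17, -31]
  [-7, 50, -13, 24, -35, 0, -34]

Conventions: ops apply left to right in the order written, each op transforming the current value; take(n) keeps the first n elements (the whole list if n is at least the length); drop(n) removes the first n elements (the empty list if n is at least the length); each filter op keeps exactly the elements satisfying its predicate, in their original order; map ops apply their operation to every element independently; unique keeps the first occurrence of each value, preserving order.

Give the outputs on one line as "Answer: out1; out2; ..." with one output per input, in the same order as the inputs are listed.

[76, 68, 84]; [88, 24]; [54, 30, 28, 50]; [4, 24, 22, 52]; [4, 16, 60, 58]

Execution, op by op:
  [-43, 11, -39, 12, -47] -> [-42, 12, -38, 13, -46] -> [84, -24, 76, -26, 92] -> [76, -32, 68, -34, 84] -> [76, 68, 84]
  [29, -49, 47, 13, 46, -17] -> [30, -48, 48, 14, 47, -16] -> [-60, 96, -96, -28, -94, 32] -> [-68, 88, -104, -36, -102, 24] -> [88, 24]
  [17, -32, 5, 43, 42, -20, -19, -30, 13] -> [18, -31, 6, 44, 43, -19, -18, -29, 14] -> [-36, 62, -12, -88, -86, 38, 36, 58, -28] -> [-44, 54, -20, -96, -94, 30, 28, 50, -36] -> [54, 30, 28, 50]
  [43, -7, -17, 15, -16, 40, 23, 17, -31] -> [44, -6, -16, 16, -15, 41, 24, 18, -30] -> [-88, 12, 32, -32, 30, -82, -48, -36, 60] -> [-96, 4, 24, -40, 22, -90, -56, -44, 52] -> [4, 24, 22, 52]
  [-7, 50, -13, 24, -35, 0, -34] -> [-6, 51, -12, 25, -34, 1, -33] -> [12, -102, 24, -50, 68, -2, 66] -> [4, -110, 16, -58, 60, -10, 58] -> [4, 16, 60, 58]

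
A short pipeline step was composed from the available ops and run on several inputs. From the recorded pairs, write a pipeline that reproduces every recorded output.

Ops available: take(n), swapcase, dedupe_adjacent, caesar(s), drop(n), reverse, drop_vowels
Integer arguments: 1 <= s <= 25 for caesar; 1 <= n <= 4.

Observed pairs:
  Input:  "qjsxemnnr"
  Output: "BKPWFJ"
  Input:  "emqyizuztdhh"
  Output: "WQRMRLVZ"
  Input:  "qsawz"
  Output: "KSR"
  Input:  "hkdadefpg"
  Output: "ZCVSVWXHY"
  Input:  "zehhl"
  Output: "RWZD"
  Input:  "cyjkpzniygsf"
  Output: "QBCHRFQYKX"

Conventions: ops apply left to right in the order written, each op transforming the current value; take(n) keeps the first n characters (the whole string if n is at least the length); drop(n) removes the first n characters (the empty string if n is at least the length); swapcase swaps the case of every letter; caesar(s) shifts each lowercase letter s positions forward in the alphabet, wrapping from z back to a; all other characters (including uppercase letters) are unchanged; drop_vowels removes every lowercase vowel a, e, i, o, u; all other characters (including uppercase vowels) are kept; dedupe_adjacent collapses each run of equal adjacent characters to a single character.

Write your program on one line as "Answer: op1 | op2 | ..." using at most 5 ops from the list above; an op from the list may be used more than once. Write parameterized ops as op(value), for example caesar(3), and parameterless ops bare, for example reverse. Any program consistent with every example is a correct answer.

dedupe_adjacent | caesar(18) | drop_vowels | swapcase

Check, running the answer program on each example:
  "qjsxemnnr" -> "qjsxemnr" -> "ibkpwefj" -> "bkpwfj" -> "BKPWFJ"
  "emqyizuztdhh" -> "emqyizuztdh" -> "weiqarmrlvz" -> "wqrmrlvz" -> "WQRMRLVZ"
  "qsawz" -> "qsawz" -> "iksor" -> "ksr" -> "KSR"
  "hkdadefpg" -> "hkdadefpg" -> "zcvsvwxhy" -> "zcvsvwxhy" -> "ZCVSVWXHY"
  "zehhl" -> "zehl" -> "rwzd" -> "rwzd" -> "RWZD"
  "cyjkpzniygsf" -> "cyjkpzniygsf" -> "uqbchrfaqykx" -> "qbchrfqykx" -> "QBCHRFQYKX"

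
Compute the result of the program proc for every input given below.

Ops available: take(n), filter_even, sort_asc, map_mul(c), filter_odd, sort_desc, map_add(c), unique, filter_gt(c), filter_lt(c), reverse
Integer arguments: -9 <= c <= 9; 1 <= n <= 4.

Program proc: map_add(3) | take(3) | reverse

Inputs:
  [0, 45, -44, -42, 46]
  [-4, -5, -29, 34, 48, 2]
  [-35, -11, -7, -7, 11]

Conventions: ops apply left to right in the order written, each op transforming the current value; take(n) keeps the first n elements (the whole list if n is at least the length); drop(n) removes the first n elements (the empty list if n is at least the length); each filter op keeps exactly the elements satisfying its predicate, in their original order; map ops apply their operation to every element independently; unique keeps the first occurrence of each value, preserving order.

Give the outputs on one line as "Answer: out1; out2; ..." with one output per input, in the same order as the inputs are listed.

[-41, 48, 3]; [-26, -2, -1]; [-4, -8, -32]

Execution, op by op:
  [0, 45, -44, -42, 46] -> [3, 48, -41, -39, 49] -> [3, 48, -41] -> [-41, 48, 3]
  [-4, -5, -29, 34, 48, 2] -> [-1, -2, -26, 37, 51, 5] -> [-1, -2, -26] -> [-26, -2, -1]
  [-35, -11, -7, -7, 11] -> [-32, -8, -4, -4, 14] -> [-32, -8, -4] -> [-4, -8, -32]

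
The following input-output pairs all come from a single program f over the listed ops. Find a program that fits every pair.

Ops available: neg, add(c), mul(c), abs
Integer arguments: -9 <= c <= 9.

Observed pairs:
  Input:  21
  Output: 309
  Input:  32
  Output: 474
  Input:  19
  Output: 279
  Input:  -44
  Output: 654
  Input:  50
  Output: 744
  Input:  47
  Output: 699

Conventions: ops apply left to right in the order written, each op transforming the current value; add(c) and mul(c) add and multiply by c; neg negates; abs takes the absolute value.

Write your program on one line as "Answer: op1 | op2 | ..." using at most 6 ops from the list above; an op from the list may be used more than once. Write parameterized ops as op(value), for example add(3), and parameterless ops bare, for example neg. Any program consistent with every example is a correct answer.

abs | neg | mul(5) | mul(-3) | add(-6)

Check, running the answer program on each example:
  21 -> 21 -> -21 -> -105 -> 315 -> 309
  32 -> 32 -> -32 -> -160 -> 480 -> 474
  19 -> 19 -> -19 -> -95 -> 285 -> 279
  -44 -> 44 -> -44 -> -220 -> 660 -> 654
  50 -> 50 -> -50 -> -250 -> 750 -> 744
  47 -> 47 -> -47 -> -235 -> 705 -> 699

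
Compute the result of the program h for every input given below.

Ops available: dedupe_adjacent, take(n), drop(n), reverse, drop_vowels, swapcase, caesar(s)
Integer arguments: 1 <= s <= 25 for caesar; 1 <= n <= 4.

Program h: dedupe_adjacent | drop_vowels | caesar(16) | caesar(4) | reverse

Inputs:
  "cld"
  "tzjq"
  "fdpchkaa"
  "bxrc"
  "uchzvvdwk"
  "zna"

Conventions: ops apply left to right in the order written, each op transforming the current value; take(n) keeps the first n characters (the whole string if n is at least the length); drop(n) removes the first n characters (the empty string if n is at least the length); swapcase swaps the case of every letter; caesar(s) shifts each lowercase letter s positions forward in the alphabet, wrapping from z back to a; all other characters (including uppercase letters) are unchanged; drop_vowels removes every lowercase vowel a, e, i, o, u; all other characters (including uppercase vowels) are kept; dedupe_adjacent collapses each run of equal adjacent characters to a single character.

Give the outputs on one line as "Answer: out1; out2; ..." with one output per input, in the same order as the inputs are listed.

Execution, op by op:
  "cld" -> "cld" -> "cld" -> "sbt" -> "wfx" -> "xfw"
  "tzjq" -> "tzjq" -> "tzjq" -> "jpzg" -> "ntdk" -> "kdtn"
  "fdpchkaa" -> "fdpchka" -> "fdpchk" -> "vtfsxa" -> "zxjwbe" -> "ebwjxz"
  "bxrc" -> "bxrc" -> "bxrc" -> "rnhs" -> "vrlw" -> "wlrv"
  "uchzvvdwk" -> "uchzvdwk" -> "chzvdwk" -> "sxpltma" -> "wbtpxqe" -> "eqxptbw"
  "zna" -> "zna" -> "zn" -> "pd" -> "th" -> "ht"

"xfw"; "kdtn"; "ebwjxz"; "wlrv"; "eqxptbw"; "ht"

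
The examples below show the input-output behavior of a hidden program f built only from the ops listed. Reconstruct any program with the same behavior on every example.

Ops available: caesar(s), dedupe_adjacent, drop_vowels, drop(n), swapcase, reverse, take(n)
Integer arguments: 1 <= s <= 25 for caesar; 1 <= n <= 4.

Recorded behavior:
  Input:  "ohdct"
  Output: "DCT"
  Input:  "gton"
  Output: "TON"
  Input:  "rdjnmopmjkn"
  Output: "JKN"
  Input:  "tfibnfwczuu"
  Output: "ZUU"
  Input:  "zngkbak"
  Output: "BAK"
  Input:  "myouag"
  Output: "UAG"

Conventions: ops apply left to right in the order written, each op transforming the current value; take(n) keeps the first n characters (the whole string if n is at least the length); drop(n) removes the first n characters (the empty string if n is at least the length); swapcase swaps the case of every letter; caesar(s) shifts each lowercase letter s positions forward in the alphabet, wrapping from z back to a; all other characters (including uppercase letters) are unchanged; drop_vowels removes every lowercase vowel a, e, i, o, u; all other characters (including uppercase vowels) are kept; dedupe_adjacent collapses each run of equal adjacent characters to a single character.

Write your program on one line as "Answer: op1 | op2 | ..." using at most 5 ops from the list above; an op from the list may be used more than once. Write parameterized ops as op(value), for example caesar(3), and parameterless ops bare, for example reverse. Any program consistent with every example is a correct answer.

reverse | take(3) | swapcase | reverse

Check, running the answer program on each example:
  "ohdct" -> "tcdho" -> "tcd" -> "TCD" -> "DCT"
  "gton" -> "notg" -> "not" -> "NOT" -> "TON"
  "rdjnmopmjkn" -> "nkjmpomnjdr" -> "nkj" -> "NKJ" -> "JKN"
  "tfibnfwczuu" -> "uuzcwfnbift" -> "uuz" -> "UUZ" -> "ZUU"
  "zngkbak" -> "kabkgnz" -> "kab" -> "KAB" -> "BAK"
  "myouag" -> "gauoym" -> "gau" -> "GAU" -> "UAG"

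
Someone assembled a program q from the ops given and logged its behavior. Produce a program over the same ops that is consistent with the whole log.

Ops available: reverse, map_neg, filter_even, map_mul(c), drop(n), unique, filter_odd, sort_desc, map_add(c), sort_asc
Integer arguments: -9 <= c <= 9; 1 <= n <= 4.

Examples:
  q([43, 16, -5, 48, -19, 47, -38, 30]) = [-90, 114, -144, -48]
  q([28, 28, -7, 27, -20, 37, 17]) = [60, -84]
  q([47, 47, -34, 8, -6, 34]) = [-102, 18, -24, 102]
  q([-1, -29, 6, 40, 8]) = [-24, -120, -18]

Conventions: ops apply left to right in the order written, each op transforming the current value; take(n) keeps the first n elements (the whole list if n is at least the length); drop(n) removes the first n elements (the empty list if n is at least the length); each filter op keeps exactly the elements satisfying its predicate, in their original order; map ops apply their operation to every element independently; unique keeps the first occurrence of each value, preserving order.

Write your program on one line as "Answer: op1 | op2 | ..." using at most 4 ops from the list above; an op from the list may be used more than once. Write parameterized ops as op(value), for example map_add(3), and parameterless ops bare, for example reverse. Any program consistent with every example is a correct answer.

map_mul(-3) | reverse | unique | filter_even

Check, running the answer program on each example:
  [43, 16, -5, 48, -19, 47, -38, 30] -> [-129, -48, 15, -144, 57, -141, 114, -90] -> [-90, 114, -141, 57, -144, 15, -48, -129] -> [-90, 114, -141, 57, -144, 15, -48, -129] -> [-90, 114, -144, -48]
  [28, 28, -7, 27, -20, 37, 17] -> [-84, -84, 21, -81, 60, -111, -51] -> [-51, -111, 60, -81, 21, -84, -84] -> [-51, -111, 60, -81, 21, -84] -> [60, -84]
  [47, 47, -34, 8, -6, 34] -> [-141, -141, 102, -24, 18, -102] -> [-102, 18, -24, 102, -141, -141] -> [-102, 18, -24, 102, -141] -> [-102, 18, -24, 102]
  [-1, -29, 6, 40, 8] -> [3, 87, -18, -120, -24] -> [-24, -120, -18, 87, 3] -> [-24, -120, -18, 87, 3] -> [-24, -120, -18]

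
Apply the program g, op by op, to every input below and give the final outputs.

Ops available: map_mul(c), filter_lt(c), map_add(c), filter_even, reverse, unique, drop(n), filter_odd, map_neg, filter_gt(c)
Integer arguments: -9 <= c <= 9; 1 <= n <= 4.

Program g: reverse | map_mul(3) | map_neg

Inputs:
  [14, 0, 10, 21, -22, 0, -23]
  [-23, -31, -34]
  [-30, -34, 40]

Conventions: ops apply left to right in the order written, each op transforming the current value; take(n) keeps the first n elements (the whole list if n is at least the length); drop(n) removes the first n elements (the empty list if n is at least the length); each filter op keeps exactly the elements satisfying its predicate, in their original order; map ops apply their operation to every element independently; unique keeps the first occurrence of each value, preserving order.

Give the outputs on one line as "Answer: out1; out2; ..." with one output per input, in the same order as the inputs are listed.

Execution, op by op:
  [14, 0, 10, 21, -22, 0, -23] -> [-23, 0, -22, 21, 10, 0, 14] -> [-69, 0, -66, 63, 30, 0, 42] -> [69, 0, 66, -63, -30, 0, -42]
  [-23, -31, -34] -> [-34, -31, -23] -> [-102, -93, -69] -> [102, 93, 69]
  [-30, -34, 40] -> [40, -34, -30] -> [120, -102, -90] -> [-120, 102, 90]

[69, 0, 66, -63, -30, 0, -42]; [102, 93, 69]; [-120, 102, 90]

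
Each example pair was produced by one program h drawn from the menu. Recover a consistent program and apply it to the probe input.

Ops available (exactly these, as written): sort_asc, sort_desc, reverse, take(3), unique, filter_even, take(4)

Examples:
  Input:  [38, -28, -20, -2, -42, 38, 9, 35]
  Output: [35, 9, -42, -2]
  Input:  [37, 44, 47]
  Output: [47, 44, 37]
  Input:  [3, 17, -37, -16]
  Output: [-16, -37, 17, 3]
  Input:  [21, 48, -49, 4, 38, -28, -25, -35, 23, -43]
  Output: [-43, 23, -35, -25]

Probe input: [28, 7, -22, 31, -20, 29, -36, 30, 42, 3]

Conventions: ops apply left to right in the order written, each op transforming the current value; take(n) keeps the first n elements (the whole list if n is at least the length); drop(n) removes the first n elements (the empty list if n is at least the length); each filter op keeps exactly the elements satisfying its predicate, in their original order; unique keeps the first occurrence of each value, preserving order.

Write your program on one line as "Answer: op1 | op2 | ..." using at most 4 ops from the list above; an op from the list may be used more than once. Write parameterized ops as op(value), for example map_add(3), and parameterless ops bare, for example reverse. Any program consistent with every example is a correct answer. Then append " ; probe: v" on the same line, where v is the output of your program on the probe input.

unique | reverse | take(4) ; probe: [3, 42, 30, -36]

Check, running the answer program on each example:
  [38, -28, -20, -2, -42, 38, 9, 35] -> [38, -28, -20, -2, -42, 9, 35] -> [35, 9, -42, -2, -20, -28, 38] -> [35, 9, -42, -2]
  [37, 44, 47] -> [37, 44, 47] -> [47, 44, 37] -> [47, 44, 37]
  [3, 17, -37, -16] -> [3, 17, -37, -16] -> [-16, -37, 17, 3] -> [-16, -37, 17, 3]
  [21, 48, -49, 4, 38, -28, -25, -35, 23, -43] -> [21, 48, -49, 4, 38, -28, -25, -35, 23, -43] -> [-43, 23, -35, -25, -28, 38, 4, -49, 48, 21] -> [-43, 23, -35, -25]
  probe: [28, 7, -22, 31, -20, 29, -36, 30, 42, 3] -> [28, 7, -22, 31, -20, 29, -36, 30, 42, 3] -> [3, 42, 30, -36, 29, -20, 31, -22, 7, 28] -> [3, 42, 30, -36]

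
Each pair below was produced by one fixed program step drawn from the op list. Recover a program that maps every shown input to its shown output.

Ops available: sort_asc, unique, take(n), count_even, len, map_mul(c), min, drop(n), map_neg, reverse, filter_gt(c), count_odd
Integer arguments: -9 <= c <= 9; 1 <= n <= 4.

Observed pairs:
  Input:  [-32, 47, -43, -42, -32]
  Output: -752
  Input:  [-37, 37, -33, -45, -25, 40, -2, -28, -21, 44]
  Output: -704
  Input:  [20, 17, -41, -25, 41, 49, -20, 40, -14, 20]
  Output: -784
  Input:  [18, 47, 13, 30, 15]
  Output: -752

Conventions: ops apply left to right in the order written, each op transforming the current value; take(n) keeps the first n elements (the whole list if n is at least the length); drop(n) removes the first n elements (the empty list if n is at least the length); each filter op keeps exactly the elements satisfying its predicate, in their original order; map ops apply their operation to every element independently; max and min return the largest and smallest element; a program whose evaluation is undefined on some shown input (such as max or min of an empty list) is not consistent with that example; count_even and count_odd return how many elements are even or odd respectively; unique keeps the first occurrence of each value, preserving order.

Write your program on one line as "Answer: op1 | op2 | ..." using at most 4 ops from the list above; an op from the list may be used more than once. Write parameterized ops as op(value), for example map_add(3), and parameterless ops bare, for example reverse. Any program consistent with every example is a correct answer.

map_mul(-8) | map_mul(2) | sort_asc | min

Check, running the answer program on each example:
  [-32, 47, -43, -42, -32] -> [256, -376, 344, 336, 256] -> [512, -752, 688, 672, 512] -> [-752, 512, 512, 672, 688] -> -752
  [-37, 37, -33, -45, -25, 40, -2, -28, -21, 44] -> [296, -296, 264, 360, 200, -320, 16, 224, 168, -352] -> [592, -592, 528, 720, 400, -640, 32, 448, 336, -704] -> [-704, -640, -592, 32, 336, 400, 448, 528, 592, 720] -> -704
  [20, 17, -41, -25, 41, 49, -20, 40, -14, 20] -> [-160, -136, 328, 200, -328, -392, 160, -320, 112, -160] -> [-320, -272, 656, 400, -656, -784, 320, -640, 224, -320] -> [-784, -656, -640, -320, -320, -272, 224, 320, 400, 656] -> -784
  [18, 47, 13, 30, 15] -> [-144, -376, -104, -240, -120] -> [-288, -752, -208, -480, -240] -> [-752, -480, -288, -240, -208] -> -752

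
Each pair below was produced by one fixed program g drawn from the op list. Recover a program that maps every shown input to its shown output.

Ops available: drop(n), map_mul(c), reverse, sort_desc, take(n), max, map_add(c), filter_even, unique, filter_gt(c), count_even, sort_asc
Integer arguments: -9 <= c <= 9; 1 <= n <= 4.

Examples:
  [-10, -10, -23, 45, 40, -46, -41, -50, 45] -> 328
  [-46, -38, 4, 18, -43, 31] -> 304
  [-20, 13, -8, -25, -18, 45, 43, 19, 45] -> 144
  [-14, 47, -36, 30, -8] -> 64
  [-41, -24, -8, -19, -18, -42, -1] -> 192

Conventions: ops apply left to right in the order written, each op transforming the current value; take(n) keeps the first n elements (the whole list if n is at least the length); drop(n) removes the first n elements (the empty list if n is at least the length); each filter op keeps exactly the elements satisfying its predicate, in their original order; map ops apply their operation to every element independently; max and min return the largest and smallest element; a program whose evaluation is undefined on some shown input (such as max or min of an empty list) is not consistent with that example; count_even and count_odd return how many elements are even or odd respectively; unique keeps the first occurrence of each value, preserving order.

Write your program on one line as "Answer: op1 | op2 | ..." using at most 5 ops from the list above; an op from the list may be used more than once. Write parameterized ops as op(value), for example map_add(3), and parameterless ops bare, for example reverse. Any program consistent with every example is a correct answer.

sort_asc | map_mul(-8) | drop(2) | max

Check, running the answer program on each example:
  [-10, -10, -23, 45, 40, -46, -41, -50, 45] -> [-50, -46, -41, -23, -10, -10, 40, 45, 45] -> [400, 368, 328, 184, 80, 80, -320, -360, -360] -> [328, 184, 80, 80, -320, -360, -360] -> 328
  [-46, -38, 4, 18, -43, 31] -> [-46, -43, -38, 4, 18, 31] -> [368, 344, 304, -32, -144, -248] -> [304, -32, -144, -248] -> 304
  [-20, 13, -8, -25, -18, 45, 43, 19, 45] -> [-25, -20, -18, -8, 13, 19, 43, 45, 45] -> [200, 160, 144, 64, -104, -152, -344, -360, -360] -> [144, 64, -104, -152, -344, -360, -360] -> 144
  [-14, 47, -36, 30, -8] -> [-36, -14, -8, 30, 47] -> [288, 112, 64, -240, -376] -> [64, -240, -376] -> 64
  [-41, -24, -8, -19, -18, -42, -1] -> [-42, -41, -24, -19, -18, -8, -1] -> [336, 328, 192, 152, 144, 64, 8] -> [192, 152, 144, 64, 8] -> 192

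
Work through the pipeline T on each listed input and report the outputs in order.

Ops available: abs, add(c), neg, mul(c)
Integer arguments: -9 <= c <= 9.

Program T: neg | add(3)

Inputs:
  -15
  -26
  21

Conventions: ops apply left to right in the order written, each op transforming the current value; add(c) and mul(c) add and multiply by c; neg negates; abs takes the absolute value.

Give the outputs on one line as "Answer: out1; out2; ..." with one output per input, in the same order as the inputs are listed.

18; 29; -18

Execution, op by op:
  -15 -> 15 -> 18
  -26 -> 26 -> 29
  21 -> -21 -> -18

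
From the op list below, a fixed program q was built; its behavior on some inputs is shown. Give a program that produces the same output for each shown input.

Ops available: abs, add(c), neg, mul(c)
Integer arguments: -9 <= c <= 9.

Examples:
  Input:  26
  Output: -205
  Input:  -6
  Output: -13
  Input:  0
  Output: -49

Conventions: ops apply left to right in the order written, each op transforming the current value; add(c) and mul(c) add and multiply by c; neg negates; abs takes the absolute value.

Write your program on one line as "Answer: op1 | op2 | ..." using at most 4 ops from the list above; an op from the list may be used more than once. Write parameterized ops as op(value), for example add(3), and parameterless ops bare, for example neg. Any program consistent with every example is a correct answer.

add(9) | mul(-6) | add(5)

Check, running the answer program on each example:
  26 -> 35 -> -210 -> -205
  -6 -> 3 -> -18 -> -13
  0 -> 9 -> -54 -> -49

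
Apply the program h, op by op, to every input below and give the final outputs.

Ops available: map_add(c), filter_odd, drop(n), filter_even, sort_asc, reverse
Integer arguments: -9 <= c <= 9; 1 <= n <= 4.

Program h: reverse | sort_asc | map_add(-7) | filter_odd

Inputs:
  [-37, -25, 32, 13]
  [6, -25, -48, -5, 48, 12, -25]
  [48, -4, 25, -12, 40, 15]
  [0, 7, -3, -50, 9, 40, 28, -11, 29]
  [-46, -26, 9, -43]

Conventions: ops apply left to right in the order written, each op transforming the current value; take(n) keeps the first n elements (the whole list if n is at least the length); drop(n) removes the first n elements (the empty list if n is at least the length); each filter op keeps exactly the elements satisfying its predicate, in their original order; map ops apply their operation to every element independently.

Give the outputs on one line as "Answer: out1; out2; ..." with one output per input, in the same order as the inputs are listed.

[25]; [-55, -1, 5, 41]; [-19, -11, 33, 41]; [-57, -7, 21, 33]; [-53, -33]

Execution, op by op:
  [-37, -25, 32, 13] -> [13, 32, -25, -37] -> [-37, -25, 13, 32] -> [-44, -32, 6, 25] -> [25]
  [6, -25, -48, -5, 48, 12, -25] -> [-25, 12, 48, -5, -48, -25, 6] -> [-48, -25, -25, -5, 6, 12, 48] -> [-55, -32, -32, -12, -1, 5, 41] -> [-55, -1, 5, 41]
  [48, -4, 25, -12, 40, 15] -> [15, 40, -12, 25, -4, 48] -> [-12, -4, 15, 25, 40, 48] -> [-19, -11, 8, 18, 33, 41] -> [-19, -11, 33, 41]
  [0, 7, -3, -50, 9, 40, 28, -11, 29] -> [29, -11, 28, 40, 9, -50, -3, 7, 0] -> [-50, -11, -3, 0, 7, 9, 28, 29, 40] -> [-57, -18, -10, -7, 0, 2, 21, 22, 33] -> [-57, -7, 21, 33]
  [-46, -26, 9, -43] -> [-43, 9, -26, -46] -> [-46, -43, -26, 9] -> [-53, -50, -33, 2] -> [-53, -33]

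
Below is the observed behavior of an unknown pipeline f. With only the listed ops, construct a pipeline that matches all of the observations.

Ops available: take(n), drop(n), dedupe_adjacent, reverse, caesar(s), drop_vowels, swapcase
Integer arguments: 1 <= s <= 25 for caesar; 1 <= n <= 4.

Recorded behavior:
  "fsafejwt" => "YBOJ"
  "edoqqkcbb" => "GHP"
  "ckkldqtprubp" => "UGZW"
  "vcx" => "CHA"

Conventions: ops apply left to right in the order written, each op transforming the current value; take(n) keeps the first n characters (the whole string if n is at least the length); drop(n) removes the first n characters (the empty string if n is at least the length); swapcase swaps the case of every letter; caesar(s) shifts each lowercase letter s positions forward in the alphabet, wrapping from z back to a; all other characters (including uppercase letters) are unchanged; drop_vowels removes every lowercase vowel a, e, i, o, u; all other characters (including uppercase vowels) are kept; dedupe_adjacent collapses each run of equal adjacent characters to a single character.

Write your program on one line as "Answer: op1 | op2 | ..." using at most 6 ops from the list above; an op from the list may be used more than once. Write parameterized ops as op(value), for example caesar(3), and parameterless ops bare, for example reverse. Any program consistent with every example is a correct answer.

caesar(5) | reverse | swapcase | take(4) | dedupe_adjacent

Check, running the answer program on each example:
  "fsafejwt" -> "kxfkjoby" -> "ybojkfxk" -> "YBOJKFXK" -> "YBOJ" -> "YBOJ"
  "edoqqkcbb" -> "jitvvphgg" -> "gghpvvtij" -> "GGHPVVTIJ" -> "GGHP" -> "GHP"
  "ckkldqtprubp" -> "hppqivyuwzgu" -> "ugzwuyviqpph" -> "UGZWUYVIQPPH" -> "UGZW" -> "UGZW"
  "vcx" -> "ahc" -> "cha" -> "CHA" -> "CHA" -> "CHA"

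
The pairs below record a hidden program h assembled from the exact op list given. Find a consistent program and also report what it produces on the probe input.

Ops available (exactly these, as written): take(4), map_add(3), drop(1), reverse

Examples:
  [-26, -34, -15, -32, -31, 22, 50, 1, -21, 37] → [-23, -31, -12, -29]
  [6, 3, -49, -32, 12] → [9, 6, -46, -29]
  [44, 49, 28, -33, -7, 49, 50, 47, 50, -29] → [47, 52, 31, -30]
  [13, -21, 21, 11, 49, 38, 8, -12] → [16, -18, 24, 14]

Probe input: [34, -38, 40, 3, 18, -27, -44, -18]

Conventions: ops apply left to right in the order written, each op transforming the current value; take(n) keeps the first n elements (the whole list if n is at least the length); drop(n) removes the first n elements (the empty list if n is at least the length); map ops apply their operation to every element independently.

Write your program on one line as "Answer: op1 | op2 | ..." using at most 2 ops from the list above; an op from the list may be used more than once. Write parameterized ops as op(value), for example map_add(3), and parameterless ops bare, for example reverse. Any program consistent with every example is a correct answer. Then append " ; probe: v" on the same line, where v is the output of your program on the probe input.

take(4) | map_add(3) ; probe: [37, -35, 43, 6]

Check, running the answer program on each example:
  [-26, -34, -15, -32, -31, 22, 50, 1, -21, 37] -> [-26, -34, -15, -32] -> [-23, -31, -12, -29]
  [6, 3, -49, -32, 12] -> [6, 3, -49, -32] -> [9, 6, -46, -29]
  [44, 49, 28, -33, -7, 49, 50, 47, 50, -29] -> [44, 49, 28, -33] -> [47, 52, 31, -30]
  [13, -21, 21, 11, 49, 38, 8, -12] -> [13, -21, 21, 11] -> [16, -18, 24, 14]
  probe: [34, -38, 40, 3, 18, -27, -44, -18] -> [34, -38, 40, 3] -> [37, -35, 43, 6]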